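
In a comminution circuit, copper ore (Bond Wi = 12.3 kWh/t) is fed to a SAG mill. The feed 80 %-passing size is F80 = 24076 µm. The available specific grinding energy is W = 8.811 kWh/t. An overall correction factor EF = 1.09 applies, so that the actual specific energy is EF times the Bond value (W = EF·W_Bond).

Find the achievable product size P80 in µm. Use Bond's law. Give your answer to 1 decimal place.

P80 = 192.0 µm

W = 10·Wi·[P80^(−½) − F80^(−½)]
W_Bond = W / EF = 8.811 / 1.09 = 8.0835 kWh/t
P80^(−½) = W_Bond/(10 Wi) + F80^(−½)
  = 8.0835/(10·12.3) + 1/√24076 = 0.065719 + 0.006445 = 0.072164
P80 = (1/0.072164)² = 13.8573² = 192.02 µm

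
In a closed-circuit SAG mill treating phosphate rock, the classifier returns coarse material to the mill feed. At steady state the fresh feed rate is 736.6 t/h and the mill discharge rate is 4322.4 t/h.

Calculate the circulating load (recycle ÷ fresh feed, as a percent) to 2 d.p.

Discharge = new feed + return, hence
R = M − F = 4322.4 − 736.6 = 3585.8 t/h
CL = 100·R/F = 100·3585.8/736.6 = 486.80 %

CL = 486.80 %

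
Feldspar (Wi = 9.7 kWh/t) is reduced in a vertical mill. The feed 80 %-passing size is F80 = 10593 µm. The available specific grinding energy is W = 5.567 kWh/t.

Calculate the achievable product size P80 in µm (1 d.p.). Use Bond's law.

Bond:  W = 10 Wi (1/√P − 1/√F)
⇒ 1/√P80 = W/(10 Wi) + 1/√F80
  = 5.5670/(10·9.7) + 1/√10593 = 0.057392 + 0.009716 = 0.067108
P80 = (1/0.067108)² = 14.9014² = 222.05 µm

P80 = 222.1 µm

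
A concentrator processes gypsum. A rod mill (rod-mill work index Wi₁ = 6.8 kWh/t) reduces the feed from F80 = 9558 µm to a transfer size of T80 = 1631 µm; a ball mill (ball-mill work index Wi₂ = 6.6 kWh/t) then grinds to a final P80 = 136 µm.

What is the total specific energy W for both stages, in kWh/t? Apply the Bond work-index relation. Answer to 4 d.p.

W = 10·Wi·(P80^(-½) − F80^(-½))
Stage 1 (9558→1631 µm, Wi₁=6.8): W₁ = 10·6.8·(0.024761 − 0.010229) = 0.9882 kWh/t
Stage 2 (1631→136 µm, Wi₂=6.6): W₂ = 10·6.6·(0.085749 − 0.024761) = 4.0252 kWh/t
W = W₁ + W₂ = 0.9882 + 4.0252 = 5.0134 kWh/t

W = 5.0134 kWh/t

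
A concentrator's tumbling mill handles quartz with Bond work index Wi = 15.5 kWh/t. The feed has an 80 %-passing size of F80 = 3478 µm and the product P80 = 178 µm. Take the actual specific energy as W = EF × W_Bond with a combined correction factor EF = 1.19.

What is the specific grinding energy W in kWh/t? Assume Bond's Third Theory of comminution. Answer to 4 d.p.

W_Bond = 10·Wi·(1/√P₈₀ − 1/√F₈₀)
1/√178 = 0.074953;  1/√3478 = 0.016956
W = 10·15.5·(0.074953 − 0.016956) = 8.9895 kWh/t
With EF = 1.19: W = 8.9895·1.19 = 10.6975 kWh/t

W = 10.6975 kWh/t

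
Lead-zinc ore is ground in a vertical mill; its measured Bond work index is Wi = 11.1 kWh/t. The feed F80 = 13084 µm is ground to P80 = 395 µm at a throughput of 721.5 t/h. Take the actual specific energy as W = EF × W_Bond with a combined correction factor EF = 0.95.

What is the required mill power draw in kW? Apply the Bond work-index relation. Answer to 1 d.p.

W = 10 Wi (1/√P80 − 1/√F80)  [Bond]
W = 10·11.1·(1/√395 − 1/√13084) = 10·11.1·(0.041573) = 4.6146 kWh/t
W_actual = 0.95 × 4.6146 = 4.3839 kWh/t
P = W·T = 4.3839·721.5 = 3163.0 kW

P = 3163.0 kW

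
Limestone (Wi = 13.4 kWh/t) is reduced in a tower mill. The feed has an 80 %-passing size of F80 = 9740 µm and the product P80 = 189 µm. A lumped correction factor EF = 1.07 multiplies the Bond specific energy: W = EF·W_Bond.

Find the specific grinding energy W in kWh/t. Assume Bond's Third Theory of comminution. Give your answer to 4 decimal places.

W = 8.9765 kWh/t

W = 10·Wi·[P80^(−½) − F80^(−½)]
1/√189 = 0.072739;  1/√9740 = 0.010133
W = 10·13.4·(0.072739 − 0.010133) = 8.3893 kWh/t
Corrected W = EF·W_Bond = 1.07·8.3893 = 8.9765 kWh/t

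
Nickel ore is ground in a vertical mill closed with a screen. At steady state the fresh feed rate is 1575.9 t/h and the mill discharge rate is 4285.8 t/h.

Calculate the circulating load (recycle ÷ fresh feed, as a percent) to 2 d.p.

CL = 171.96 %

Steady state: M = F + R.
R = M − F = 4285.8 − 1575.9 = 2709.9 t/h
CL = 100·R/F = 100·2709.9/1575.9 = 171.96 %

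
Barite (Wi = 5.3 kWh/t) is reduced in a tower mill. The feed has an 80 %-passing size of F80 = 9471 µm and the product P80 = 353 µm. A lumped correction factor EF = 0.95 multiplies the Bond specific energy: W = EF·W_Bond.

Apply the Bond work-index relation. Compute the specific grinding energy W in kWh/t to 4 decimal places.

W = 10 Wi / √P80 − 10 Wi / √F80
1/√353 = 0.053225;  1/√9471 = 0.010275
W = 10·5.3·(0.053225 − 0.010275) = 2.2763 kWh/t
Corrected W = EF·W_Bond = 0.95·2.2763 = 2.1625 kWh/t

W = 2.1625 kWh/t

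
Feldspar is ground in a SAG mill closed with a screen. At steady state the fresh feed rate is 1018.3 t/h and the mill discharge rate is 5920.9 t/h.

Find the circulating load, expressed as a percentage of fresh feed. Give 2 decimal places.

CL = 481.45 %

Mill node: discharge = fresh + recycle.
R = M − F = 5920.9 − 1018.3 = 4902.6 t/h
CL = 100·R/F = 100·4902.6/1018.3 = 481.45 %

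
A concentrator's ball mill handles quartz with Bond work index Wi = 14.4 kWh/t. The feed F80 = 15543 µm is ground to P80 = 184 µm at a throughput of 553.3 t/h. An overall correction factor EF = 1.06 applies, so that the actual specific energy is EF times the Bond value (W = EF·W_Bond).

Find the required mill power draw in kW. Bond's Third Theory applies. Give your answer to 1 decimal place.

Bond: W = 10·Wi·(1/√P80 − 1/√F80)
W = 10·14.4·(1/√184 − 1/√15543) = 10·14.4·(0.065700) = 9.4608 kWh/t
Corrected W = EF·W_Bond = 1.06·9.4608 = 10.0284 kWh/t
P_mill = W·ṁ = 10.0284·553.3 = 5548.7 kW

P = 5548.7 kW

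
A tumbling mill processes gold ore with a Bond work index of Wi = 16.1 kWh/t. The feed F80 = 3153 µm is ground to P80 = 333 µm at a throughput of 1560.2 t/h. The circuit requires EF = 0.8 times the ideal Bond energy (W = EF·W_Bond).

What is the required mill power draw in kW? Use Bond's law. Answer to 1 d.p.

W = 10 Wi / √P80 − 10 Wi / √F80
W = 10·16.1·(1/√333 − 1/√3153) = 10·16.1·(0.036991) = 5.9555 kWh/t
Apply correction: 5.9555 × 0.8 = 4.7644 kWh/t
P = W·T = 4.7644·1560.2 = 7433.4 kW

P = 7433.4 kW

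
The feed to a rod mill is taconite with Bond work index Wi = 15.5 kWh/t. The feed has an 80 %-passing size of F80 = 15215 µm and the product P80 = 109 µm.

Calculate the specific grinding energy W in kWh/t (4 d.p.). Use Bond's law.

W = 10 Wi (1/√P80 − 1/√F80)  [Bond]
1/√109 = 0.095783;  1/√15215 = 0.008107
W = 10·15.5·(0.095783 − 0.008107) = 13.5897 kWh/t

W = 13.5897 kWh/t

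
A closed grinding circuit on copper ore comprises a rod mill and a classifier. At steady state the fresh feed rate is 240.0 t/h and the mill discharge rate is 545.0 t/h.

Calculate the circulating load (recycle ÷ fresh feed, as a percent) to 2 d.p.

CL = 127.08 %

Discharge = new feed + return, hence
R = M − F = 545.0 − 240.0 = 305.0 t/h
CL = 100·R/F = 100·305.0/240.0 = 127.08 %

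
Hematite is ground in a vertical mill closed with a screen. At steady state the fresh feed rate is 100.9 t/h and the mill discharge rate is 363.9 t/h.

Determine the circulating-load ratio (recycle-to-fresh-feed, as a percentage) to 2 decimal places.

Mill node: discharge = fresh + recycle.
R = M − F = 363.9 − 100.9 = 263.0 t/h
CL = 100·R/F = 100·263.0/100.9 = 260.65 %

CL = 260.65 %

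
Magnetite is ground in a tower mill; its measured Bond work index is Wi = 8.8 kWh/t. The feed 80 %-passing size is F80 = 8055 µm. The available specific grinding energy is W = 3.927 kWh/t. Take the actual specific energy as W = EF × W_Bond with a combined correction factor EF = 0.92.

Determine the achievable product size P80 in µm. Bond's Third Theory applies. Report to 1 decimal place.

P80 = 281.1 µm

W = 10·Wi·(P80^(-½) − F80^(-½))
W_Bond = W / EF = 3.927 / 0.92 = 4.2685 kWh/t
⇒ 1/√P80 = W_Bond/(10 Wi) + 1/√F80
  = 4.2685/(10·8.8) + 1/√8055 = 0.048505 + 0.011142 = 0.059648
P80 = (1/0.059648)² = 16.7652² = 281.07 µm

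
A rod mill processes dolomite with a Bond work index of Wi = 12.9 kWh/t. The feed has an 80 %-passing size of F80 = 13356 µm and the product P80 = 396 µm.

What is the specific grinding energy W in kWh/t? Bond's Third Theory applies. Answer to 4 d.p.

W = 5.3663 kWh/t

W = 10 Wi / √P80 − 10 Wi / √F80
1/√396 = 0.050252;  1/√13356 = 0.008653
W = 10·12.9·(0.050252 − 0.008653) = 5.3663 kWh/t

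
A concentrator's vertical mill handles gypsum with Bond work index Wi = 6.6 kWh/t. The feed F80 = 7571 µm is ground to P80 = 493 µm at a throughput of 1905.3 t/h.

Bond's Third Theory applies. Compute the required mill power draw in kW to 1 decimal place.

P = 4218.3 kW

W_Bond = 10·Wi·(1/√P₈₀ − 1/√F₈₀)
W = 10·6.6·(1/√493 − 1/√7571) = 10·6.6·(0.033545) = 2.2140 kWh/t
Power = W × throughput = 2.2140 kWh/t × 1905.3 t/h = 4218.3 kW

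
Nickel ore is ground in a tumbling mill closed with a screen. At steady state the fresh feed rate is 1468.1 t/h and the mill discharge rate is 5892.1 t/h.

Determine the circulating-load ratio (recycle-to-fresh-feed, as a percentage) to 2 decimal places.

Discharge = new feed + return, hence
R = M − F = 5892.1 − 1468.1 = 4424.0 t/h
CL = 100·R/F = 100·4424.0/1468.1 = 301.34 %

CL = 301.34 %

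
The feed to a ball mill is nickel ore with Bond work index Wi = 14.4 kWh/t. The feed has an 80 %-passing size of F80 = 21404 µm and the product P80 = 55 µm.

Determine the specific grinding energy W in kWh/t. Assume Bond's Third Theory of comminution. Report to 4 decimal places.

Bond: W = 10·Wi·(1/√P80 − 1/√F80)
1/√55 = 0.134840;  1/√21404 = 0.006835
W = 10·14.4·(0.134840 − 0.006835) = 18.4327 kWh/t

W = 18.4327 kWh/t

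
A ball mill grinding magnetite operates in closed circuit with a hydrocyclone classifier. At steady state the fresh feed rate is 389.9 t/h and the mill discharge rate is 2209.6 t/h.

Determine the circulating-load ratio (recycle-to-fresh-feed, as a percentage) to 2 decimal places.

Discharge = new feed + return, hence
R = M − F = 2209.6 − 389.9 = 1819.7 t/h
CL = 100·R/F = 100·1819.7/389.9 = 466.71 %

CL = 466.71 %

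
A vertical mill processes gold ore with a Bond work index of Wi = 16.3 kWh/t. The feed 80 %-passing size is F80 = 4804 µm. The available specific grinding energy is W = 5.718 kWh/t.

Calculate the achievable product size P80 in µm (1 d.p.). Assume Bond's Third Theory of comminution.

Bond:  W = 10 Wi (1/√P − 1/√F)
⇒ 1/√P80 = W/(10·Wi) + 1/√F80
  = 5.7180/(10·16.3) + 1/√4804 = 0.035080 + 0.014428 = 0.049508
P80 = (1/0.049508)² = 20.1990² = 408.00 µm

P80 = 408.0 µm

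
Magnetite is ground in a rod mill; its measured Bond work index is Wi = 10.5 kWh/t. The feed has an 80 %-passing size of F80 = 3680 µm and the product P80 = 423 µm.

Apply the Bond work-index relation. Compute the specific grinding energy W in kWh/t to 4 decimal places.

W = 10 Wi / √P80 − 10 Wi / √F80
1/√423 = 0.048622;  1/√3680 = 0.016485
W = 10·10.5·(0.048622 − 0.016485) = 3.3744 kWh/t

W = 3.3744 kWh/t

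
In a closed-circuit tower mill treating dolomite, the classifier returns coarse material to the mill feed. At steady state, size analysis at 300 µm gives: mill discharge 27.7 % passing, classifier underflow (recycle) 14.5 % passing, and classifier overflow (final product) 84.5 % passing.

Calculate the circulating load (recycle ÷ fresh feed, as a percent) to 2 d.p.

CL = 430.30 %

Two-product formula at 300 µm:
d + r·d = r·u + o → r(d−u) = o−d
r = (84.5 − 27.7)/(27.7 − 14.5) = 56.8/13.2 = 4.3030
CL = 100·r = 430.30 %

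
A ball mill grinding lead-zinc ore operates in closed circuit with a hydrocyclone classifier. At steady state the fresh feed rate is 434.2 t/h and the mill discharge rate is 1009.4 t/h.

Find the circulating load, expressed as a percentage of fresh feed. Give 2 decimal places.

CL = 132.47 %

M = F + R at steady state, so:
R = M − F = 1009.4 − 434.2 = 575.2 t/h
CL = 100·R/F = 100·575.2/434.2 = 132.47 %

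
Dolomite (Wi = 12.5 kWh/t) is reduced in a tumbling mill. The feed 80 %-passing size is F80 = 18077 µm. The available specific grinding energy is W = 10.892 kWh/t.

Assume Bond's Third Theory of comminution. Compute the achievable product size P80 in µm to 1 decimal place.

W_Bond = 10·Wi·(1/√P₈₀ − 1/√F₈₀)
1/√P80 = 1/√F80 + W/(10·Wi)
  = 10.8920/(10·12.5) + 1/√18077 = 0.087136 + 0.007438 = 0.094574
P80 = (1/0.094574)² = 10.5738² = 111.80 µm

P80 = 111.8 µm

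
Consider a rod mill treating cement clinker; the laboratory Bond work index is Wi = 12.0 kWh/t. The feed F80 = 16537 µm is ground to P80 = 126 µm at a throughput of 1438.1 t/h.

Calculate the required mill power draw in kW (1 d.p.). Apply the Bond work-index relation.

P = 14032.0 kW

W = 10 Wi / √P80 − 10 Wi / √F80
W = 10·12.0·(1/√126 − 1/√16537) = 10·12.0·(0.081311) = 9.7573 kWh/t
P = W·T = 9.7573·1438.1 = 14032.0 kW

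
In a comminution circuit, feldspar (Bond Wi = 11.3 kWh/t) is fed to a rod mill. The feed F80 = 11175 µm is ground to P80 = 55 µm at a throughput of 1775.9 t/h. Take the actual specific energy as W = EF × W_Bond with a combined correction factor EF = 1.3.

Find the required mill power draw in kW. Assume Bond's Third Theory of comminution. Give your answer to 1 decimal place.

W_Bond = 10·Wi·(1/√P₈₀ − 1/√F₈₀)
W = 10·11.3·(1/√55 − 1/√11175) = 10·11.3·(0.125380) = 14.1680 kWh/t
Corrected W = EF·W_Bond = 1.3·14.1680 = 18.4184 kWh/t
P = W·T = 18.4184·1775.9 = 32709.2 kW

P = 32709.2 kW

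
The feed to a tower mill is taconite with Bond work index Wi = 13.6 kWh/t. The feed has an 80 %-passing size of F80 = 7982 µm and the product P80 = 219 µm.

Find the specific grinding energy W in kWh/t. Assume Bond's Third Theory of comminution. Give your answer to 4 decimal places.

W = 7.6678 kWh/t

W = 10 Wi (P80^-0.5 − F80^-0.5)
1/√219 = 0.067574;  1/√7982 = 0.011193
W = 10·13.6·(0.067574 − 0.011193) = 7.6678 kWh/t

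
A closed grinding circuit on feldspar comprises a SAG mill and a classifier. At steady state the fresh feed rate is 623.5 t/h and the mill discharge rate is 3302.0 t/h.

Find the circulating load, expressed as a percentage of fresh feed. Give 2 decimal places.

CL = 429.59 %

M = F + R at steady state, so:
R = M − F = 3302.0 − 623.5 = 2678.5 t/h
CL = 100·R/F = 100·2678.5/623.5 = 429.59 %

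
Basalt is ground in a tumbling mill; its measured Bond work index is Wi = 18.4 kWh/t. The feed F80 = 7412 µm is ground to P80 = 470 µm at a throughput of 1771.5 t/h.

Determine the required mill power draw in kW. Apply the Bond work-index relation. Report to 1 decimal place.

P = 11249.1 kW

W = 10 Wi (P80^-0.5 − F80^-0.5)
W = 10·18.4·(1/√470 − 1/√7412) = 10·18.4·(0.034511) = 6.3501 kWh/t
P = W·T = 6.3501·1771.5 = 11249.1 kW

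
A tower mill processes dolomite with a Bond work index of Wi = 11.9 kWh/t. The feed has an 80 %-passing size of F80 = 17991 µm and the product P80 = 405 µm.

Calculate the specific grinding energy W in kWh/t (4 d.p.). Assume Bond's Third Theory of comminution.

W = 10 Wi / √P80 − 10 Wi / √F80
1/√405 = 0.049690;  1/√17991 = 0.007455
W = 10·11.9·(0.049690 − 0.007455) = 5.0260 kWh/t

W = 5.0260 kWh/t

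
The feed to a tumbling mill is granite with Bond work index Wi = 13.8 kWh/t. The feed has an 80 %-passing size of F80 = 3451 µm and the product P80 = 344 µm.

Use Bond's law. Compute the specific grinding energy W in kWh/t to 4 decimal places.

Bond:  W = 10 Wi (1/√P − 1/√F)
1/√344 = 0.053916;  1/√3451 = 0.017023
W = 10·13.8·(0.053916 − 0.017023) = 5.0913 kWh/t

W = 5.0913 kWh/t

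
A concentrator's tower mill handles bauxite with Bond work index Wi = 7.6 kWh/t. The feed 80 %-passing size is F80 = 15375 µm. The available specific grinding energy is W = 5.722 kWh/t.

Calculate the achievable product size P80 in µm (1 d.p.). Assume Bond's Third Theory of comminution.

P80 = 143.9 µm

W_Bond = 10·Wi·(1/√P₈₀ − 1/√F₈₀)
⇒ 1/√P80 = W/(10·Wi) + 1/√F80
  = 5.7220/(10·7.6) + 1/√15375 = 0.075289 + 0.008065 = 0.083354
P80 = (1/0.083354)² = 11.9970² = 143.93 µm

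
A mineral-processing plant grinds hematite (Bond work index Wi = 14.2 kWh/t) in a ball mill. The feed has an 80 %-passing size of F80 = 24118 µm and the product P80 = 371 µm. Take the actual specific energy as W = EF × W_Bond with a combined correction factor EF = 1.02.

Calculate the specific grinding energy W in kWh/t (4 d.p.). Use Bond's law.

W_Bond = 10·Wi·(1/√P₈₀ − 1/√F₈₀)
1/√371 = 0.051917;  1/√24118 = 0.006439
W = 10·14.2·(0.051917 − 0.006439) = 6.4579 kWh/t
Apply correction: 6.4579 × 1.02 = 6.5871 kWh/t

W = 6.5871 kWh/t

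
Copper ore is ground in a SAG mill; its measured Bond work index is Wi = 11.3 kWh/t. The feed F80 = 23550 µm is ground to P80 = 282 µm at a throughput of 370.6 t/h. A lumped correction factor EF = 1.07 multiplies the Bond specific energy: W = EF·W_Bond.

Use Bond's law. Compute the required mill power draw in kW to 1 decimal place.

Bond: W = 10·Wi·(1/√P80 − 1/√F80)
W = 10·11.3·(1/√282 − 1/√23550) = 10·11.3·(0.053033) = 5.9927 kWh/t
W_actual = 1.07 × 5.9927 = 6.4122 kWh/t
P = W·T = 6.4122·370.6 = 2376.4 kW

P = 2376.4 kW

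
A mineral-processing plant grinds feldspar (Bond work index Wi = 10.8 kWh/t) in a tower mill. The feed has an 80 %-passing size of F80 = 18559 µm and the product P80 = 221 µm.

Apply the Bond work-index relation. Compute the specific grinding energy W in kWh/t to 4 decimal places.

W = 10 Wi (P80^-0.5 − F80^-0.5)
1/√221 = 0.067267;  1/√18559 = 0.007340
W = 10·10.8·(0.067267 − 0.007340) = 6.4721 kWh/t

W = 6.4721 kWh/t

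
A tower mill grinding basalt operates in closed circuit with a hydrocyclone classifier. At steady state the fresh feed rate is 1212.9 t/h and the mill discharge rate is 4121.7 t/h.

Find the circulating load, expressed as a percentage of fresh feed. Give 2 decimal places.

Steady state: M = F + R.
R = M − F = 4121.7 − 1212.9 = 2908.8 t/h
CL = 100·R/F = 100·2908.8/1212.9 = 239.82 %

CL = 239.82 %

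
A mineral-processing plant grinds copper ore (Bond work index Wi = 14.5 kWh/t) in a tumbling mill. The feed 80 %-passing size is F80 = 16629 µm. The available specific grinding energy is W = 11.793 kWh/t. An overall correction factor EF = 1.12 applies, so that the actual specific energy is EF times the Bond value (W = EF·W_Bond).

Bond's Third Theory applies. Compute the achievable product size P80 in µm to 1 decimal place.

P80 = 154.8 µm

W = 10 Wi (P80^-0.5 − F80^-0.5)
W_Bond = W / EF = 11.793 / 1.12 = 10.5295 kWh/t
1/√P80 = 1/√F80 + W_Bond/(10·Wi)
  = 10.5295/(10·14.5) + 1/√16629 = 0.072617 + 0.007755 = 0.080372
P80 = (1/0.080372)² = 12.4422² = 154.81 µm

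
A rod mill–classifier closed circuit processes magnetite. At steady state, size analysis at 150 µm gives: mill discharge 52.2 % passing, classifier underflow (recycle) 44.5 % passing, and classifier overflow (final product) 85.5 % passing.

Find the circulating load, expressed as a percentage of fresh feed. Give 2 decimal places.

CL = 432.47 %

Mass balance on the −150 µm fraction:
Fd + Rd = Ru + Fo ⇒ R/F = (o−d)/(d−u)
r = (85.5 − 52.2)/(52.2 − 44.5) = 33.3/7.7 = 4.3247
CL = 100·r = 432.47 %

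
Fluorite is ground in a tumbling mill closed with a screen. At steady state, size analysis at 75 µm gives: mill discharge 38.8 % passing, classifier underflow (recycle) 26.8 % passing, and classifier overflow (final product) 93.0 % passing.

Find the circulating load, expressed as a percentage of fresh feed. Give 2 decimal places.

Let r = R/F. Size balance at 75 µm:
r = (o − d)/(d − u)
r = (93.0 − 38.8)/(38.8 − 26.8) = 54.2/12.0 = 4.5167
CL = 100·r = 451.67 %

CL = 451.67 %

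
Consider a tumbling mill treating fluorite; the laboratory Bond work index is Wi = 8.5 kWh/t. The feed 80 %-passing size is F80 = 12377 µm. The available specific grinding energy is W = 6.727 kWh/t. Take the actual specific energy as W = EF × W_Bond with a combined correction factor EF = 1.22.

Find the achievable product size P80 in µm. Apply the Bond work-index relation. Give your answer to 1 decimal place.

P80 = 183.3 µm

W = 10 Wi (1/√P80 − 1/√F80)  [Bond]
W_Bond = W / EF = 6.727 / 1.22 = 5.5139 kWh/t
⇒ 1/√P80 = W_Bond/(10 Wi) + 1/√F80
  = 5.5139/(10·8.5) + 1/√12377 = 0.064870 + 0.008989 = 0.073858
P80 = (1/0.073858)² = 13.5394² = 183.32 µm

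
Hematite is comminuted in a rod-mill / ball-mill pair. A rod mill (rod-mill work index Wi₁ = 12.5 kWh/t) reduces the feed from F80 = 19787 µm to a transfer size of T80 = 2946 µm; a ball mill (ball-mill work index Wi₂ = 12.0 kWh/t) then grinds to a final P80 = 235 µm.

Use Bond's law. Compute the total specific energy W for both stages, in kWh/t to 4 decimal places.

W = 10 Wi / √P80 − 10 Wi / √F80
Stage 1 (19787→2946 µm, Wi₁=12.5): W₁ = 10·12.5·(0.018424 − 0.007109) = 1.4144 kWh/t
Stage 2 (2946→235 µm, Wi₂=12.0): W₂ = 10·12.0·(0.065233 − 0.018424) = 5.6171 kWh/t
W = W₁ + W₂ = 1.4144 + 5.6171 = 7.0314 kWh/t

W = 7.0314 kWh/t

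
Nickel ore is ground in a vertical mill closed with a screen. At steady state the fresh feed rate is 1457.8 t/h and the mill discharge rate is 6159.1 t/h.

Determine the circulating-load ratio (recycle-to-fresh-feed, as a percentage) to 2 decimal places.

CL = 322.49 %

Mill node: discharge = fresh + recycle.
R = M − F = 6159.1 − 1457.8 = 4701.3 t/h
CL = 100·R/F = 100·4701.3/1457.8 = 322.49 %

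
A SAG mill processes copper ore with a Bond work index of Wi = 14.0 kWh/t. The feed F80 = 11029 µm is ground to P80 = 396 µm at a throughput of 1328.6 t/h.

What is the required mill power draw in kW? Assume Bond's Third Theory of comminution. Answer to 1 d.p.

W = 10·Wi·(P80^(-½) − F80^(-½))
W = 10·14.0·(1/√396 − 1/√11029) = 10·14.0·(0.040730) = 5.7022 kWh/t
Power = W × throughput = 5.7022 kWh/t × 1328.6 t/h = 7575.9 kW

P = 7575.9 kW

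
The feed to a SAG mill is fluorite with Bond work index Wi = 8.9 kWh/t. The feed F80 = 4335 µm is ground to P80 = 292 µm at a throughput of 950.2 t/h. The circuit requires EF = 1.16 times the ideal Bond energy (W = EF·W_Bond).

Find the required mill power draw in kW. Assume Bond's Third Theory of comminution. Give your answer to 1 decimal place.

W = 10 Wi (P80^-0.5 − F80^-0.5)
W = 10·8.9·(1/√292 − 1/√4335) = 10·8.9·(0.043332) = 3.8566 kWh/t
W_actual = 1.16 × 3.8566 = 4.4736 kWh/t
P_mill = W·ṁ = 4.4736·950.2 = 4250.9 kW

P = 4250.9 kW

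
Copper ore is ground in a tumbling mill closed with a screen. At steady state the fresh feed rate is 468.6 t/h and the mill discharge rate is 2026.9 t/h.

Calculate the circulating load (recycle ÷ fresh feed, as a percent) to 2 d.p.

CL = 332.54 %

Steady state: M = F + R.
R = M − F = 2026.9 − 468.6 = 1558.3 t/h
CL = 100·R/F = 100·1558.3/468.6 = 332.54 %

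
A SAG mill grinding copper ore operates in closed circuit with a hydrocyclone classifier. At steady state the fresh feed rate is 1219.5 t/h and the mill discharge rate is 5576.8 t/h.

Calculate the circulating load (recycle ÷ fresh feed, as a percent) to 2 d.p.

M = F + R at steady state, so:
R = M − F = 5576.8 − 1219.5 = 4357.3 t/h
CL = 100·R/F = 100·4357.3/1219.5 = 357.30 %

CL = 357.30 %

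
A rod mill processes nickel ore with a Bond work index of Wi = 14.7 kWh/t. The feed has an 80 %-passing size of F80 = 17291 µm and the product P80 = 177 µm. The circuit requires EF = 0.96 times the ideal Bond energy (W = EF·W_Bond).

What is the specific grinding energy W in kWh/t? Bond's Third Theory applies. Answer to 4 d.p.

W = 10·Wi·(P80^(-½) − F80^(-½))
1/√177 = 0.075165;  1/√17291 = 0.007605
W = 10·14.7·(0.075165 − 0.007605) = 9.9313 kWh/t
W_actual = 0.96 × 9.9313 = 9.5340 kWh/t

W = 9.5340 kWh/t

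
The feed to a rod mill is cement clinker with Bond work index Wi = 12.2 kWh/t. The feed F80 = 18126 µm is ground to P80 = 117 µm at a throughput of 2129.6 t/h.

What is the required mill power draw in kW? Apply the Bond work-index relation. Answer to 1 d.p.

P = 22089.8 kW

W = 10 Wi (1/√P80 − 1/√F80)  [Bond]
W = 10·12.2·(1/√117 − 1/√18126) = 10·12.2·(0.085022) = 10.3727 kWh/t
Power = W × throughput = 10.3727 kWh/t × 2129.6 t/h = 22089.8 kW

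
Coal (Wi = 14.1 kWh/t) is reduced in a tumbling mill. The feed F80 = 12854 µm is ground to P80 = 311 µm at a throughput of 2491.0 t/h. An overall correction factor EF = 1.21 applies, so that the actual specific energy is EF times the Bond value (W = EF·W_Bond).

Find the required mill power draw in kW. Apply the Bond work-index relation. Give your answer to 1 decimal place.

W_Bond = 10·Wi·(1/√P₈₀ − 1/√F₈₀)
W = 10·14.1·(1/√311 − 1/√12854) = 10·14.1·(0.047885) = 6.7517 kWh/t
W_actual = 1.21 × 6.7517 = 8.1696 kWh/t
P = W·T = 8.1696·2491.0 = 20350.4 kW

P = 20350.4 kW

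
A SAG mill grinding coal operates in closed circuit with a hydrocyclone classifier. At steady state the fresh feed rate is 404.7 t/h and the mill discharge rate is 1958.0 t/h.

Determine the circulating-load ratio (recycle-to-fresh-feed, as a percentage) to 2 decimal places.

CL = 383.82 %

M = F + R at steady state, so:
R = M − F = 1958.0 − 404.7 = 1553.3 t/h
CL = 100·R/F = 100·1553.3/404.7 = 383.82 %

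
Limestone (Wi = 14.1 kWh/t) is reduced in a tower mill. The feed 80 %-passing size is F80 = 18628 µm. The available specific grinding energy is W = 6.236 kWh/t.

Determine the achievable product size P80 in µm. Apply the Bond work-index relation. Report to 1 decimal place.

P80 = 376.3 µm

W = 10·Wi·[P80^(−½) − F80^(−½)]
1/√P80 = 1/√F80 + W/(10·Wi)
  = 6.2360/(10·14.1) + 1/√18628 = 0.044227 + 0.007327 = 0.051554
P80 = (1/0.051554)² = 19.3972² = 376.25 µm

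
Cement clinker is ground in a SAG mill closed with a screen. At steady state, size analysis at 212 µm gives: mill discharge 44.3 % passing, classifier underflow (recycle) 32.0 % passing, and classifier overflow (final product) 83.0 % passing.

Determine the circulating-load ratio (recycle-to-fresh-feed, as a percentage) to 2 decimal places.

Balance %-passing 212 µm (r = R/F):
r = (o − d)/(d − u)
r = (83.0 − 44.3)/(44.3 − 32.0) = 38.7/12.3 = 3.1463
CL = 100·r = 314.63 %

CL = 314.63 %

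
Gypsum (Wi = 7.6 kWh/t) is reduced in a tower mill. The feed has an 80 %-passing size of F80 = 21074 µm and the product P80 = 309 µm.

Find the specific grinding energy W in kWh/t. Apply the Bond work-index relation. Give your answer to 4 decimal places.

W = 10 Wi (P80^-0.5 − F80^-0.5)
1/√309 = 0.056888;  1/√21074 = 0.006889
W = 10·7.6·(0.056888 − 0.006889) = 3.8000 kWh/t

W = 3.8000 kWh/t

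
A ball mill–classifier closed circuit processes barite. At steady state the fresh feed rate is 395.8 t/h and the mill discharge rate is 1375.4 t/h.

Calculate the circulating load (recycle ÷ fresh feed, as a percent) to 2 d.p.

M = F + R at steady state, so:
R = M − F = 1375.4 − 395.8 = 979.6 t/h
CL = 100·R/F = 100·979.6/395.8 = 247.50 %

CL = 247.50 %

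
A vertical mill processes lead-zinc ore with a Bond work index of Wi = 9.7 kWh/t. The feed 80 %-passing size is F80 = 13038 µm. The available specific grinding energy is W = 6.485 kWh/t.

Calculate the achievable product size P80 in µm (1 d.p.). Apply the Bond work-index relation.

P80 = 174.9 µm

W = 10·Wi·(P80^(-½) − F80^(-½))
P80^-0.5 = F80^-0.5 + W/(10 Wi)
  = 6.4850/(10·9.7) + 1/√13038 = 0.066856 + 0.008758 = 0.075613
P80 = (1/0.075613)² = 13.2252² = 174.90 µm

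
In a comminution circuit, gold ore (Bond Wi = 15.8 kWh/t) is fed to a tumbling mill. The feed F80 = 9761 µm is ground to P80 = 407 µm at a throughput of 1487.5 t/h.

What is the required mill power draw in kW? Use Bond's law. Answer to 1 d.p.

W_Bond = 10·Wi·(1/√P₈₀ − 1/√F₈₀)
W = 10·15.8·(1/√407 − 1/√9761) = 10·15.8·(0.039446) = 6.2325 kWh/t
Power = W × throughput = 6.2325 kWh/t × 1487.5 t/h = 9270.9 kW

P = 9270.9 kW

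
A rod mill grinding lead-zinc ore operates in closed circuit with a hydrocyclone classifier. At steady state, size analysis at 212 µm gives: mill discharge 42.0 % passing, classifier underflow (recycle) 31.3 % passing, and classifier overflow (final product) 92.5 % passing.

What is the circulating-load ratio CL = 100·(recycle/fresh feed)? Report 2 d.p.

Let r = R/F. Size balance at 212 µm:
(1+r)·d = r·u + o ⇒ r = (o−d)/(d−u)
r = (92.5 − 42.0)/(42.0 − 31.3) = 50.5/10.7 = 4.7196
CL = 100·r = 471.96 %

CL = 471.96 %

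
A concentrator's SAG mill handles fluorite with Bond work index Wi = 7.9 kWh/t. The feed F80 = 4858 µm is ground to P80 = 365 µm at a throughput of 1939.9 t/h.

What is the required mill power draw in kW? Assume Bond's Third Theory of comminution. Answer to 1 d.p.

W = 10·Wi·(P80^(-½) − F80^(-½))
W = 10·7.9·(1/√365 − 1/√4858) = 10·7.9·(0.037995) = 3.0016 kWh/t
P_mill = W·ṁ = 3.0016·1939.9 = 5822.8 kW

P = 5822.8 kW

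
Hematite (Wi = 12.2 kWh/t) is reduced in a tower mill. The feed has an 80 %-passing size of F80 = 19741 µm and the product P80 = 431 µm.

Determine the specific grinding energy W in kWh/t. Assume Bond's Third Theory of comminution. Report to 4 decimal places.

W = 5.0082 kWh/t

W = 10·Wi·[P80^(−½) − F80^(−½)]
1/√431 = 0.048168;  1/√19741 = 0.007117
W = 10·12.2·(0.048168 − 0.007117) = 5.0082 kWh/t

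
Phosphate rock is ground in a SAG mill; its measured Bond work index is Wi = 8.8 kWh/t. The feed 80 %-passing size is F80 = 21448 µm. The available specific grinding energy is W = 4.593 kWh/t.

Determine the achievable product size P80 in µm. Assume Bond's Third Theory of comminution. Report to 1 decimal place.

W = 10 Wi (1/√P80 − 1/√F80)  [Bond]
P80^-0.5 = F80^-0.5 + W/(10 Wi)
  = 4.5930/(10·8.8) + 1/√21448 = 0.052193 + 0.006828 = 0.059021
P80 = (1/0.059021)² = 16.9430² = 287.07 µm

P80 = 287.1 µm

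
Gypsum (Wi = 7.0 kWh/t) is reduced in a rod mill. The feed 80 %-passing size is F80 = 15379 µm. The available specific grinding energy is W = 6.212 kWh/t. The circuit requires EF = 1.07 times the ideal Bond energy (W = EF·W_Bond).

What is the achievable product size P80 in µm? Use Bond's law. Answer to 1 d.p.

P80 = 120.8 µm

W_Bond = 10·Wi·(1/√P₈₀ − 1/√F₈₀)
W_Bond = W / EF = 6.212 / 1.07 = 5.8056 kWh/t
1/√P80 = 1/√F80 + W_Bond/(10·Wi)
  = 5.8056/(10·7.0) + 1/√15379 = 0.082937 + 0.008064 = 0.091001
P80 = (1/0.091001)² = 10.9889² = 120.76 µm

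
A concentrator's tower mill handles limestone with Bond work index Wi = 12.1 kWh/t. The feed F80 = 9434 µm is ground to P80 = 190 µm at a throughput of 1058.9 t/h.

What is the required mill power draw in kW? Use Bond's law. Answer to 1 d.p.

W = 10 Wi (P80^-0.5 − F80^-0.5)
W = 10·12.1·(1/√190 − 1/√9434) = 10·12.1·(0.062252) = 7.5325 kWh/t
P_mill = W·ṁ = 7.5325·1058.9 = 7976.2 kW

P = 7976.2 kW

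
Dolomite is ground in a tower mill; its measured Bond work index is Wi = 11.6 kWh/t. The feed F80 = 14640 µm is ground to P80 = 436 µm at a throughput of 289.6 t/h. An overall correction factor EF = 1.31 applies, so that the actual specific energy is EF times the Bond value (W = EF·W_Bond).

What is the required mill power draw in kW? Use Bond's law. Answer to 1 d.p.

W = 10 Wi (P80^-0.5 − F80^-0.5)
W = 10·11.6·(1/√436 − 1/√14640) = 10·11.6·(0.039627) = 4.5967 kWh/t
W_actual = 1.31 × 4.5967 = 6.0217 kWh/t
P = W·T = 6.0217·289.6 = 1743.9 kW

P = 1743.9 kW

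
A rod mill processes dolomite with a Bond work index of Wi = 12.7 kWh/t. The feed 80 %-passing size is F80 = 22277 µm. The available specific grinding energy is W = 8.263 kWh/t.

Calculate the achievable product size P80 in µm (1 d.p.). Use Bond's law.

P80 = 194.2 µm

Bond: W = 10·Wi·(1/√P80 − 1/√F80)
⇒ 1/√P80 = W/(10·Wi) + 1/√F80
  = 8.2630/(10·12.7) + 1/√22277 = 0.065063 + 0.006700 = 0.071763
P80 = (1/0.071763)² = 13.9348² = 194.18 µm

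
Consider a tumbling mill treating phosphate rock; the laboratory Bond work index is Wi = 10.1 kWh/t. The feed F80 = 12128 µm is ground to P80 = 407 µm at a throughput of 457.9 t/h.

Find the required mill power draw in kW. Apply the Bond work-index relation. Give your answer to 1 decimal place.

W_Bond = 10·Wi·(1/√P₈₀ − 1/√F₈₀)
W = 10·10.1·(1/√407 − 1/√12128) = 10·10.1·(0.040488) = 4.0893 kWh/t
P_mill = W·ṁ = 4.0893·457.9 = 1872.5 kW

P = 1872.5 kW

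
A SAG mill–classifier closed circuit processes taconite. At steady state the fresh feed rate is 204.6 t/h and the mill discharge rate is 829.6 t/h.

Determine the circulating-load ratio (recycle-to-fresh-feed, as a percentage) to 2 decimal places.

CL = 305.47 %

M = F + R at steady state, so:
R = M − F = 829.6 − 204.6 = 625.0 t/h
CL = 100·R/F = 100·625.0/204.6 = 305.47 %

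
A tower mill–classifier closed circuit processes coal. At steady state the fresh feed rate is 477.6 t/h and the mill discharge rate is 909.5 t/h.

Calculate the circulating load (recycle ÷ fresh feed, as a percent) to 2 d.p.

Steady state: M = F + R.
R = M − F = 909.5 − 477.6 = 431.9 t/h
CL = 100·R/F = 100·431.9/477.6 = 90.43 %

CL = 90.43 %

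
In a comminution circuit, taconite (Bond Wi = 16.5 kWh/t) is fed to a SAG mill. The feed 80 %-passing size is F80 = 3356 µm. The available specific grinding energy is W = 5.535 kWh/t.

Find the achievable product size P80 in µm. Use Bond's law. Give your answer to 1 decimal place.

W = 10·Wi·[P80^(−½) − F80^(−½)]
P80^-0.5 = F80^-0.5 + W/(10 Wi)
  = 5.5350/(10·16.5) + 1/√3356 = 0.033545 + 0.017262 = 0.050807
P80 = (1/0.050807)² = 19.6822² = 387.39 µm

P80 = 387.4 µm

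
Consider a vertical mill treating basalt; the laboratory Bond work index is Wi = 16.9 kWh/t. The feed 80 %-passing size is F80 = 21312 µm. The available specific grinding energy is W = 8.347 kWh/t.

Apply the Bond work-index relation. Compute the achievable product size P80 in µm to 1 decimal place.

W = 10·Wi·[P80^(−½) − F80^(−½)]
⇒ 1/√P80 = W/(10·Wi) + 1/√F80
  = 8.3470/(10·16.9) + 1/√21312 = 0.049391 + 0.006850 = 0.056240
P80 = (1/0.056240)² = 17.7808² = 316.16 µm

P80 = 316.2 µm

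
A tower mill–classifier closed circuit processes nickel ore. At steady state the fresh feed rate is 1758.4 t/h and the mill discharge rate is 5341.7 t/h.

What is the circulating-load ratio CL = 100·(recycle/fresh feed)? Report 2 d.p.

CL = 203.78 %

Mill node: discharge = fresh + recycle.
R = M − F = 5341.7 − 1758.4 = 3583.3 t/h
CL = 100·R/F = 100·3583.3/1758.4 = 203.78 %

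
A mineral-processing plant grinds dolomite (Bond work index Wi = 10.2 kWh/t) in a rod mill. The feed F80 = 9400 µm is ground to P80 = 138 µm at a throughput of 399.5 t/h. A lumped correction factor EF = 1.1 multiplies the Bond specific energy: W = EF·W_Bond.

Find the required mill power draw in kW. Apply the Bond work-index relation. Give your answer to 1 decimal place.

Bond: W = 10·Wi·(1/√P80 − 1/√F80)
W = 10·10.2·(1/√138 − 1/√9400) = 10·10.2·(0.074811) = 7.6308 kWh/t
Apply correction: 7.6308 × 1.1 = 8.3938 kWh/t
Power = W × throughput = 8.3938 kWh/t × 399.5 t/h = 3353.3 kW

P = 3353.3 kW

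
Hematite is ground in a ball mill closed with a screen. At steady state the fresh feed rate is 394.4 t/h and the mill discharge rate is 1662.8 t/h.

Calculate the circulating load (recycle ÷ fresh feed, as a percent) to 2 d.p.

CL = 321.60 %

Steady state: M = F + R.
R = M − F = 1662.8 − 394.4 = 1268.4 t/h
CL = 100·R/F = 100·1268.4/394.4 = 321.60 %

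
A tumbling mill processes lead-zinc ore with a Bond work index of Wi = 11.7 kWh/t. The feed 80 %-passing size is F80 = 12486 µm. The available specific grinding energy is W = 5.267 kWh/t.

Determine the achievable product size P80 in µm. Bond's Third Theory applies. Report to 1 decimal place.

P80 = 343.4 µm

W = 10·Wi·[P80^(−½) − F80^(−½)]
1/√P80 = 1/√F80 + W/(10·Wi)
  = 5.2670/(10·11.7) + 1/√12486 = 0.045017 + 0.008949 = 0.053966
P80 = (1/0.053966)² = 18.5301² = 343.36 µm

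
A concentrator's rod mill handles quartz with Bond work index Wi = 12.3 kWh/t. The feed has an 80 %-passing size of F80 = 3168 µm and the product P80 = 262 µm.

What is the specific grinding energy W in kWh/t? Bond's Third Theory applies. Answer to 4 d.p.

W = 10 Wi (P80^-0.5 − F80^-0.5)
1/√262 = 0.061780;  1/√3168 = 0.017767
W = 10·12.3·(0.061780 − 0.017767) = 5.4137 kWh/t

W = 5.4137 kWh/t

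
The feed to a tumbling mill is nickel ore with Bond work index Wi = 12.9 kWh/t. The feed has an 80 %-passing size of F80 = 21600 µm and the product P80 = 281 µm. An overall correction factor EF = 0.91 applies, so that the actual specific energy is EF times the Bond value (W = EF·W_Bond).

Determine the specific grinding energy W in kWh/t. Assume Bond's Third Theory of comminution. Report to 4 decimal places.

W = 6.2042 kWh/t

W = 10 Wi (1/√P80 − 1/√F80)  [Bond]
1/√281 = 0.059655;  1/√21600 = 0.006804
W = 10·12.9·(0.059655 − 0.006804) = 6.8178 kWh/t
W_actual = 0.91 × 6.8178 = 6.2042 kWh/t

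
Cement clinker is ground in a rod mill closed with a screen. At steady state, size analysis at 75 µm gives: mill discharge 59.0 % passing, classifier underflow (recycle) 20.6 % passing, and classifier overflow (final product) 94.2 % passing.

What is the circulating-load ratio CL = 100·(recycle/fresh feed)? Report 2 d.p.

Let r = R/F. Size balance at 75 µm:
Fd + Rd = Ru + Fo ⇒ R/F = (o−d)/(d−u)
r = (94.2 − 59.0)/(59.0 − 20.6) = 35.2/38.4 = 0.9167
CL = 100·r = 91.67 %

CL = 91.67 %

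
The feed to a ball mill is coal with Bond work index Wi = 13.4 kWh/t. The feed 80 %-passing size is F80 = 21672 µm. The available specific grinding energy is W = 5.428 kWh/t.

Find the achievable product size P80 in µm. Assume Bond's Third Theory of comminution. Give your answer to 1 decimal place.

W_Bond = 10·Wi·(1/√P₈₀ − 1/√F₈₀)
P80^(−½) = W/(10 Wi) + F80^(−½)
  = 5.4280/(10·13.4) + 1/√21672 = 0.040507 + 0.006793 = 0.047300
P80 = (1/0.047300)² = 21.1415² = 446.96 µm

P80 = 447.0 µm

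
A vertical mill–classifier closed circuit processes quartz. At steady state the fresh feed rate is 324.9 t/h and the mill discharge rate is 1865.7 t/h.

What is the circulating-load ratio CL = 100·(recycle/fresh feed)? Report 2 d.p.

Discharge = new feed + return, hence
R = M − F = 1865.7 − 324.9 = 1540.8 t/h
CL = 100·R/F = 100·1540.8/324.9 = 474.24 %

CL = 474.24 %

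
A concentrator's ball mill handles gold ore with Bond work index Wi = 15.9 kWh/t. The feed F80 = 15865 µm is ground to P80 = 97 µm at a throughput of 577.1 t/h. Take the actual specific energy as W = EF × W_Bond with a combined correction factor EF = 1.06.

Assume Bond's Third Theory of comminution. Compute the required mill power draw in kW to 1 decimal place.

P = 9103.5 kW

W_Bond = 10·Wi·(1/√P₈₀ − 1/√F₈₀)
W = 10·15.9·(1/√97 − 1/√15865) = 10·15.9·(0.093595) = 14.8817 kWh/t
W_actual = 1.06 × 14.8817 = 15.7746 kWh/t
P_mill = W·ṁ = 15.7746·577.1 = 9103.5 kW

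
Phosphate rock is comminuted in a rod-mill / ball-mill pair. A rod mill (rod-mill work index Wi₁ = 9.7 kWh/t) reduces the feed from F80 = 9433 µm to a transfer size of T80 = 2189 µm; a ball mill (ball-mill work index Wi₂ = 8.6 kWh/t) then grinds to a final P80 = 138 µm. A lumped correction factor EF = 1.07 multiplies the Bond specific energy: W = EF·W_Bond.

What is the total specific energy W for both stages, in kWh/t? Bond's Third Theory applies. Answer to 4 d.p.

W = 7.0162 kWh/t

W_Bond = 10·Wi·(1/√P₈₀ − 1/√F₈₀)
Stage 1 (9433→2189 µm, Wi₁=9.7): W₁ = 10·9.7·(0.021374 − 0.010296) = 1.0745 kWh/t
Stage 2 (2189→138 µm, Wi₂=8.6): W₂ = 10·8.6·(0.085126 − 0.021374) = 5.4827 kWh/t
W = W₁ + W₂ = 1.0745 + 5.4827 = 6.5572 kWh/t
Apply correction: 6.5572 × 1.07 = 7.0162 kWh/t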